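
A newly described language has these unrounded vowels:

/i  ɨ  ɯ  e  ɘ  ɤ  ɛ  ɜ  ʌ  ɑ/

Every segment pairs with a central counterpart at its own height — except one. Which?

High: /i/ ~ /ɨ/ ~ /ɯ/
High-mid: /e/ ~ /ɘ/ ~ /ɤ/
Low-mid: /ɛ/ ~ /ɜ/ ~ /ʌ/
Low: only /ɑ/ (back); no central partner.
So /ɑ/ is the unpaired segment.

/ɑ/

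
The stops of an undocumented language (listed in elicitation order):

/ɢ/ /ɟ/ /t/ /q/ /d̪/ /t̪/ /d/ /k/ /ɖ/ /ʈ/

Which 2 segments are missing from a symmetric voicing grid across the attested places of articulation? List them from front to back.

/c/, /ɡ/

dental: voiceless /t̪/, voiced /d̪/.
alveolar: voiceless /t/, voiced /d/.
retroflex: voiceless /ʈ/, voiced /ɖ/.
palatal: voiceless —, voiced /ɟ/.
velar: voiceless /k/, voiced —.
uvular: voiceless /q/, voiced /ɢ/.
Gaps, from front to back: palatal lacks voiceless (/c/); velar lacks voiced (/ɡ/).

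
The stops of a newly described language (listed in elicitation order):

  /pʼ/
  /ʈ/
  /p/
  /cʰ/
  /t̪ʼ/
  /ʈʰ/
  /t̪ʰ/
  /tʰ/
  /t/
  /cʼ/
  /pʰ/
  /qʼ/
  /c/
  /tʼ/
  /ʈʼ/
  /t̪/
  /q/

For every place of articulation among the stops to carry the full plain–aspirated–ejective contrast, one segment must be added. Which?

/qʰ/

place of articulation  plain     aspirated  ejective
bilabial          p         pʰ        pʼ      
dental            t̪        t̪ʰ       t̪ʼ     
alveolar          t         tʰ        tʼ      
retroflex         ʈ         ʈʰ        ʈʼ      
palatal           c         cʰ        cʼ      
uvular            q         —         qʼ      
The uvular row has no aspirated member, so the gap is the aspirated uvular stop /qʰ/.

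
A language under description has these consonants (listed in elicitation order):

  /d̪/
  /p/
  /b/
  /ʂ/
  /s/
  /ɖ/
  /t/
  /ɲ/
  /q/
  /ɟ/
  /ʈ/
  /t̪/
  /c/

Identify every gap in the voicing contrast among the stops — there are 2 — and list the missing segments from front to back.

Voiceless: /p/ (bilabial), /t̪/ (dental), /t/ (alveolar), /ʈ/ (retroflex), /c/ (palatal), /q/ (uvular).
Voiced: /b/ (bilabial), /d̪/ (dental), /ɖ/ (retroflex), /ɟ/ (palatal).
Gaps, from front to back: alveolar lacks voiced (/d/); uvular lacks voiced (/ɢ/).

/d/, /ɢ/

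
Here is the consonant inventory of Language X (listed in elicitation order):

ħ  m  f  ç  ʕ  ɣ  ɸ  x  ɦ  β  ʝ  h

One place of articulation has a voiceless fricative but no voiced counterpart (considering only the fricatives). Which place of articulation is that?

labiodental

bilabial: voiceless /ɸ/, voiced /β/.
labiodental: voiceless /f/, voiced —.
palatal: voiceless /ç/, voiced /ʝ/.
velar: voiceless /x/, voiced /ɣ/.
pharyngeal: voiceless /ħ/, voiced /ʕ/.
glottal: voiceless /h/, voiced /ɦ/.
Every place of articulation has a voiced member except labiodental, where /v/ would be expected.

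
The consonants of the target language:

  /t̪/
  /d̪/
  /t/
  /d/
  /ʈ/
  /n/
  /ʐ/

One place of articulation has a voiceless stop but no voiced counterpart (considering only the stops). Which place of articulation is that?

retroflex

Voiceless: /t̪/ (dental), /t/ (alveolar), /ʈ/ (retroflex).
Voiced: /d̪/ (dental), /d/ (alveolar).
Every place of articulation has a voiced member except retroflex, where /ɖ/ would be expected.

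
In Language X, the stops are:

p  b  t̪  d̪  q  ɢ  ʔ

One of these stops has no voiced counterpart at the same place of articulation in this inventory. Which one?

Bilabial: /p/ ~ /b/
Dental: /t̪/ ~ /d̪/
Uvular: /q/ ~ /ɢ/
Glottal: only /ʔ/ (voiceless); no voiced partner.
So /ʔ/ is the unpaired segment.

/ʔ/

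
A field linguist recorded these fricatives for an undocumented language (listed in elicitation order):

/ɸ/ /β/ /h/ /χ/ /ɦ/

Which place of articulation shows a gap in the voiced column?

Voiceless: /ɸ/ (bilabial), /χ/ (uvular), /h/ (glottal).
Voiced: /β/ (bilabial), /ɦ/ (glottal).
Every place of articulation has a voiced member except uvular, where /ʁ/ would be expected.

uvular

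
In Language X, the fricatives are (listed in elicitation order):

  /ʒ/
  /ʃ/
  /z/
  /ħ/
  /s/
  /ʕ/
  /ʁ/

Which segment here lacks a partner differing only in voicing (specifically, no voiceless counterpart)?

Alveolar: /s/ ~ /z/
Postalveolar: /ʃ/ ~ /ʒ/
Pharyngeal: /ħ/ ~ /ʕ/
Uvular: only /ʁ/ (voiced); no voiceless partner.
So /ʁ/ is the unpaired segment.

/ʁ/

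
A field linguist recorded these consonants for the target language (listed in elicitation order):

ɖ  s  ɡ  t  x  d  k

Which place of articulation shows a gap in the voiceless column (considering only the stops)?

retroflex

alveolar: voiceless /t/, voiced /d/.
retroflex: voiceless —, voiced /ɖ/.
velar: voiceless /k/, voiced /ɡ/.
Every place of articulation has a voiceless member except retroflex, where /ʈ/ would be expected.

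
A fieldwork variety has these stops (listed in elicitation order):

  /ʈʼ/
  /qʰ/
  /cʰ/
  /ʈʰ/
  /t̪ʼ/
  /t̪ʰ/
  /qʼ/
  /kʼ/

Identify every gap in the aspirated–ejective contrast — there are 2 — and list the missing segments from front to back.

/cʼ/, /kʰ/

place of articulation  aspirated  ejective
dental            t̪ʰ       t̪ʼ     
retroflex         ʈʰ        ʈʼ      
palatal           cʰ        —       
velar             —         kʼ      
uvular            qʰ        qʼ      
Gaps, from front to back: palatal lacks ejective (/cʼ/); velar lacks aspirated (/kʰ/).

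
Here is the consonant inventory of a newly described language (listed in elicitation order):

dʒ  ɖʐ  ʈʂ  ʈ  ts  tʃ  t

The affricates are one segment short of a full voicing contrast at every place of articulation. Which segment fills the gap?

place of articulation  voiceless  voiced  
alveolar          ts        —       
postalveolar      tʃ        dʒ      
retroflex         ʈʂ        ɖʐ      
The alveolar row has no voiced member, so the gap is the voiced alveolar affricate /dz/.

/dz/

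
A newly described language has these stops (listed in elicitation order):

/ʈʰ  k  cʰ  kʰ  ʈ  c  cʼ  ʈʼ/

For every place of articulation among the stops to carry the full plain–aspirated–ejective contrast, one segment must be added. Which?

/kʼ/

retroflex: plain /ʈ/, aspirated /ʈʰ/, ejective /ʈʼ/.
palatal: plain /c/, aspirated /cʰ/, ejective /cʼ/.
velar: plain /k/, aspirated /kʰ/, ejective —.
The velar row has no ejective member, so the gap is the ejective velar stop /kʼ/.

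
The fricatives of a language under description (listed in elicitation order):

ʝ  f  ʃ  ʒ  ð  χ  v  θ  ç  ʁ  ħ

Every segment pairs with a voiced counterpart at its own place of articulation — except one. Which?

/ħ/

Labiodental: /f/ ~ /v/
Dental: /θ/ ~ /ð/
Postalveolar: /ʃ/ ~ /ʒ/
Palatal: /ç/ ~ /ʝ/
Uvular: /χ/ ~ /ʁ/
Pharyngeal: only /ħ/ (voiceless); no voiced partner.
So /ħ/ is the unpaired segment.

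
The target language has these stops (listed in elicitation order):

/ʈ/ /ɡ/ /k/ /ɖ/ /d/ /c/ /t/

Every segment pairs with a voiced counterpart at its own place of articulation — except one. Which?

/c/

Alveolar: /t/ ~ /d/
Retroflex: /ʈ/ ~ /ɖ/
Velar: /k/ ~ /ɡ/
Palatal: only /c/ (voiceless); no voiced partner.
So /c/ is the unpaired segment.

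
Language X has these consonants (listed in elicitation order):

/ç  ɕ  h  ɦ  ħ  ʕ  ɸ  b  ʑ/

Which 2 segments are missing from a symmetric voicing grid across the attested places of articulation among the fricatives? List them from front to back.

bilabial: voiceless /ɸ/, voiced —.
alveolo-palatal: voiceless /ɕ/, voiced /ʑ/.
palatal: voiceless /ç/, voiced —.
pharyngeal: voiceless /ħ/, voiced /ʕ/.
glottal: voiceless /h/, voiced /ɦ/.
Gaps, from front to back: bilabial lacks voiced (/β/); palatal lacks voiced (/ʝ/).

/β/, /ʝ/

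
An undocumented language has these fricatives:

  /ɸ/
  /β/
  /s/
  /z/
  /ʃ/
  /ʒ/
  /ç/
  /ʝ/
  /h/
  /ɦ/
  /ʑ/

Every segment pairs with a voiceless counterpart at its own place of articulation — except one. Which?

/ʑ/

Bilabial: /ɸ/ ~ /β/
Alveolar: /s/ ~ /z/
Postalveolar: /ʃ/ ~ /ʒ/
Palatal: /ç/ ~ /ʝ/
Glottal: /h/ ~ /ɦ/
Alveolo-palatal: only /ʑ/ (voiced); no voiceless partner.
So /ʑ/ is the unpaired segment.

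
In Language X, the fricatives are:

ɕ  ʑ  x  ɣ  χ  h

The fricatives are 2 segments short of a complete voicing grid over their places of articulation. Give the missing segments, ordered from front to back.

/ʁ/, /ɦ/

place of articulation  voiceless  voiced  
alveolo-palatal   ɕ         ʑ       
velar             x         ɣ       
uvular            χ         —       
glottal           h         —       
Gaps, from front to back: uvular lacks voiced (/ʁ/); glottal lacks voiced (/ɦ/).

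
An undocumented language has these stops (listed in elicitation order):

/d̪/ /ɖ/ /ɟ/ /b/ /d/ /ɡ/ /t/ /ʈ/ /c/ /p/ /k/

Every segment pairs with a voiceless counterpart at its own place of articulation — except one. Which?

/d̪/

Bilabial: /p/ ~ /b/
Alveolar: /t/ ~ /d/
Retroflex: /ʈ/ ~ /ɖ/
Palatal: /c/ ~ /ɟ/
Velar: /k/ ~ /ɡ/
Dental: only /d̪/ (voiced); no voiceless partner.
So /d̪/ is the unpaired segment.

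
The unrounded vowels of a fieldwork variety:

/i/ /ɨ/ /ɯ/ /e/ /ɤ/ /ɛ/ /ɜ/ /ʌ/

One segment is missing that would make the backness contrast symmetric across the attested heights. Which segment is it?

/ɘ/

height            front     central   back    
high              i         ɨ         ɯ       
high-mid          e         —         ɤ       
low-mid           ɛ         ɜ         ʌ       
The high-mid row has no central member, so the gap is the high-mid central unrounded vowel /ɘ/.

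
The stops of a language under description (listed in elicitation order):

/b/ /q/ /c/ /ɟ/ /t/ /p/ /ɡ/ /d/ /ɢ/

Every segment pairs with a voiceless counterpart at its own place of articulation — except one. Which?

/ɡ/

Bilabial: /p/ ~ /b/
Alveolar: /t/ ~ /d/
Palatal: /c/ ~ /ɟ/
Uvular: /q/ ~ /ɢ/
Velar: only /ɡ/ (voiced); no voiceless partner.
So /ɡ/ is the unpaired segment.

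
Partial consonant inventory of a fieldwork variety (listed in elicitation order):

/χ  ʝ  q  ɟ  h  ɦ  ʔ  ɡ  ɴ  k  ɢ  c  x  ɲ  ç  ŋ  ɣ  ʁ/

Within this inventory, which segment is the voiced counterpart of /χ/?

/χ/ is a voiceless uvular fricative.
The voiced counterpart is a voiced uvular fricative — in this inventory, /ʁ/.

/ʁ/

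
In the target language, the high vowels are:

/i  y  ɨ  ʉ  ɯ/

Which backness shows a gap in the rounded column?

back

Unrounded: /i/ (front), /ɨ/ (central), /ɯ/ (back).
Rounded: /y/ (front), /ʉ/ (central).
Every backness has a rounded member except back, where /u/ would be expected.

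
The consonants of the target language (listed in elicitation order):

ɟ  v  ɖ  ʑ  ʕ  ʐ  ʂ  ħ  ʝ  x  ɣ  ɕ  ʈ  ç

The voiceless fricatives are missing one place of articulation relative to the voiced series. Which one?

Voiceless: /ʂ/ (retroflex), /ɕ/ (alveolo-palatal), /ç/ (palatal), /x/ (velar), /ħ/ (pharyngeal).
Voiced: /v/ (labiodental), /ʐ/ (retroflex), /ʑ/ (alveolo-palatal), /ʝ/ (palatal), /ɣ/ (velar), /ʕ/ (pharyngeal).
Every place of articulation has a voiceless member except labiodental, where /f/ would be expected.

labiodental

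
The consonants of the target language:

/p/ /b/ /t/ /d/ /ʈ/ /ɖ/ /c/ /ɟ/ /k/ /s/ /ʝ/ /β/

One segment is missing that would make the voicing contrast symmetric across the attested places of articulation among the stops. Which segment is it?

Voiceless: /p/ (bilabial), /t/ (alveolar), /ʈ/ (retroflex), /c/ (palatal), /k/ (velar).
Voiced: /b/ (bilabial), /d/ (alveolar), /ɖ/ (retroflex), /ɟ/ (palatal).
The velar row has no voiced member, so the gap is the voiced velar stop /ɡ/.

/ɡ/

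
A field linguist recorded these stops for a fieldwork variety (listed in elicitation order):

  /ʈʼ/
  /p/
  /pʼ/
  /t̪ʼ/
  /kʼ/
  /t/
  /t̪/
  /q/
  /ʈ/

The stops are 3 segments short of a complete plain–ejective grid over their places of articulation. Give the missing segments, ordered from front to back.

/tʼ/, /k/, /qʼ/

Plain: /p/ (bilabial), /t̪/ (dental), /t/ (alveolar), /ʈ/ (retroflex), /q/ (uvular).
Ejective: /pʼ/ (bilabial), /t̪ʼ/ (dental), /ʈʼ/ (retroflex), /kʼ/ (velar).
Gaps, from front to back: alveolar lacks ejective (/tʼ/); velar lacks plain (/k/); uvular lacks ejective (/qʼ/).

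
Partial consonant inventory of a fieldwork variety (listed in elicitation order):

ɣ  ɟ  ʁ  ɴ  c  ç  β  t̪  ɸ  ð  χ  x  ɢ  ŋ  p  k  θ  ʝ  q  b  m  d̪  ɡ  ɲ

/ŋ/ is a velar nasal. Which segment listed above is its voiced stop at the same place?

/ɡ/

The voiced stop at the same place is a voiced velar stop — in this inventory, /ɡ/.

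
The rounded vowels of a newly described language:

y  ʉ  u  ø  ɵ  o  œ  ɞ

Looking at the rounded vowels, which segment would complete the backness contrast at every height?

/ɔ/

height            front     central   back    
high              y         ʉ         u       
high-mid          ø         ɵ         o       
low-mid           œ         ɞ         —       
The low-mid row has no back member, so the gap is the low-mid back rounded vowel /ɔ/.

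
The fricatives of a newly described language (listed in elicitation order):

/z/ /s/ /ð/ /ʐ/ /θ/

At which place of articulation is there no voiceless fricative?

dental: voiceless /θ/, voiced /ð/.
alveolar: voiceless /s/, voiced /z/.
retroflex: voiceless —, voiced /ʐ/.
Every place of articulation has a voiceless member except retroflex, where /ʂ/ would be expected.

retroflex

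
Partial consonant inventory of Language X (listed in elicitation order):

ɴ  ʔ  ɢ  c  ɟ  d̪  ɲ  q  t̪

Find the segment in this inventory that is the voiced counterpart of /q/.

/q/ is a voiceless uvular stop.
The voiced counterpart is a voiced uvular stop — in this inventory, /ɢ/.

/ɢ/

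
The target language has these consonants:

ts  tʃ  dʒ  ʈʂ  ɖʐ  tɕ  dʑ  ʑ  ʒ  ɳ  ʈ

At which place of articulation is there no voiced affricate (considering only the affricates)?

alveolar

place of articulation  voiceless  voiced  
alveolar          ts        —       
postalveolar      tʃ        dʒ      
retroflex         ʈʂ        ɖʐ      
alveolo-palatal   tɕ        dʑ      
Every place of articulation has a voiced member except alveolar, where /dz/ would be expected.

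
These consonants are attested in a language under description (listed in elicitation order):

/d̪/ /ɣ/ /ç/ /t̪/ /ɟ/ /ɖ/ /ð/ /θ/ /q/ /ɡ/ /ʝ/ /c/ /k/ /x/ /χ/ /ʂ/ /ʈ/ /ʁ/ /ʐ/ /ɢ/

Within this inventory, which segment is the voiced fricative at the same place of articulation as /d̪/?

/ð/

/d̪/ is a voiced dental stop.
The voiced fricative at the same place is a voiced dental fricative — in this inventory, /ð/.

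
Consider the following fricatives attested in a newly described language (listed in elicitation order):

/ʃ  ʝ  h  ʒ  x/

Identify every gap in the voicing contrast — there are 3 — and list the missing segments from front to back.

/ç/, /ɣ/, /ɦ/

place of articulation  voiceless  voiced  
postalveolar      ʃ         ʒ       
palatal           —         ʝ       
velar             x         —       
glottal           h         —       
Gaps, from front to back: palatal lacks voiceless (/ç/); velar lacks voiced (/ɣ/); glottal lacks voiced (/ɦ/).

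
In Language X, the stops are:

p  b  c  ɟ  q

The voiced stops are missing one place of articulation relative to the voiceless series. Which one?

uvular

bilabial: voiceless /p/, voiced /b/.
palatal: voiceless /c/, voiced /ɟ/.
uvular: voiceless /q/, voiced —.
Every place of articulation has a voiced member except uvular, where /ɢ/ would be expected.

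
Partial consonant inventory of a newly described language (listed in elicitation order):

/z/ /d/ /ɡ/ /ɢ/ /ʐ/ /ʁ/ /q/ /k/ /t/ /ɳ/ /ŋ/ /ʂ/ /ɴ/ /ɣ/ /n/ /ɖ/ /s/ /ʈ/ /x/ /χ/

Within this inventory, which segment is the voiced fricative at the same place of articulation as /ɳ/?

/ʐ/

/ɳ/ is a retroflex nasal.
The voiced fricative at the same place is a voiced retroflex fricative — in this inventory, /ʐ/.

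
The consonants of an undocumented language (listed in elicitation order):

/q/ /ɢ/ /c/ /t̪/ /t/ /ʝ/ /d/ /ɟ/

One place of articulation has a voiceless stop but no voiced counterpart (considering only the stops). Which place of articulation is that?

Voiceless: /t̪/ (dental), /t/ (alveolar), /c/ (palatal), /q/ (uvular).
Voiced: /d/ (alveolar), /ɟ/ (palatal), /ɢ/ (uvular).
Every place of articulation has a voiced member except dental, where /d̪/ would be expected.

dental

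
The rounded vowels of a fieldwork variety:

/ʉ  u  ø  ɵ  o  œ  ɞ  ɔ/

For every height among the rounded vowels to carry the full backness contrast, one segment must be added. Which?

/y/

height            front     central   back    
high              —         ʉ         u       
high-mid          ø         ɵ         o       
low-mid           œ         ɞ         ɔ       
The high row has no front member, so the gap is the high front rounded vowel /y/.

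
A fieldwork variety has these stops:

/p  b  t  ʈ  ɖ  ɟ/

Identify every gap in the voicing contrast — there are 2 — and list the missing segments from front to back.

bilabial: voiceless /p/, voiced /b/.
alveolar: voiceless /t/, voiced —.
retroflex: voiceless /ʈ/, voiced /ɖ/.
palatal: voiceless —, voiced /ɟ/.
Gaps, from front to back: alveolar lacks voiced (/d/); palatal lacks voiceless (/c/).

/d/, /c/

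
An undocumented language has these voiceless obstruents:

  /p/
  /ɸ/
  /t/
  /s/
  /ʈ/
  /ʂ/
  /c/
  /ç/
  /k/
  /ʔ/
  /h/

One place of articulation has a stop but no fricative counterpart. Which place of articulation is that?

bilabial: stop /p/, fricative /ɸ/.
alveolar: stop /t/, fricative /s/.
retroflex: stop /ʈ/, fricative /ʂ/.
palatal: stop /c/, fricative /ç/.
velar: stop /k/, fricative —.
glottal: stop /ʔ/, fricative /h/.
Every place of articulation has a fricative member except velar, where /x/ would be expected.

velar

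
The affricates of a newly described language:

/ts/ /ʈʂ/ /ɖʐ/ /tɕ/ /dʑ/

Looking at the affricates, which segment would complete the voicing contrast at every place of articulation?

/dz/

alveolar: voiceless /ts/, voiced —.
retroflex: voiceless /ʈʂ/, voiced /ɖʐ/.
alveolo-palatal: voiceless /tɕ/, voiced /dʑ/.
The alveolar row has no voiced member, so the gap is the voiced alveolar affricate /dz/.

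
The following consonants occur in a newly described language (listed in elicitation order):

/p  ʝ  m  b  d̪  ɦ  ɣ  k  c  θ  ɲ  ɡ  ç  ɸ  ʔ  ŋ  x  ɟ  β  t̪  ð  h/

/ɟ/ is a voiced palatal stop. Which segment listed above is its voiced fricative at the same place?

The voiced fricative at the same place is a voiced palatal fricative — in this inventory, /ʝ/.

/ʝ/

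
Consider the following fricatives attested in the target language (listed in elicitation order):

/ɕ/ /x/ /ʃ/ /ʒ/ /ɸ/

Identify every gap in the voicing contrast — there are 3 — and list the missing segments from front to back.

Voiceless: /ɸ/ (bilabial), /ʃ/ (postalveolar), /ɕ/ (alveolo-palatal), /x/ (velar).
Voiced: /ʒ/ (postalveolar).
Gaps, from front to back: bilabial lacks voiced (/β/); alveolo-palatal lacks voiced (/ʑ/); velar lacks voiced (/ɣ/).

/β/, /ʑ/, /ɣ/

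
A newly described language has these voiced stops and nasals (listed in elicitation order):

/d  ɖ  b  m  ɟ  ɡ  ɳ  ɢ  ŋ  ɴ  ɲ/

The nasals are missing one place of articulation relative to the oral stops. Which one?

bilabial: oral stop /b/, nasal /m/.
alveolar: oral stop /d/, nasal —.
retroflex: oral stop /ɖ/, nasal /ɳ/.
palatal: oral stop /ɟ/, nasal /ɲ/.
velar: oral stop /ɡ/, nasal /ŋ/.
uvular: oral stop /ɢ/, nasal /ɴ/.
Every place of articulation has a nasal member except alveolar, where /n/ would be expected.

alveolar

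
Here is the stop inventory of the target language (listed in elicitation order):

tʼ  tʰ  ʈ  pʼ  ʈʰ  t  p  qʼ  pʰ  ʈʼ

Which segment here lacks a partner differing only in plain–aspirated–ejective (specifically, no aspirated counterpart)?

Bilabial: /p/ ~ /pʰ/ ~ /pʼ/
Alveolar: /t/ ~ /tʰ/ ~ /tʼ/
Retroflex: /ʈ/ ~ /ʈʰ/ ~ /ʈʼ/
Uvular: only /qʼ/ (ejective); no aspirated partner.
So /qʼ/ is the unpaired segment.

/qʼ/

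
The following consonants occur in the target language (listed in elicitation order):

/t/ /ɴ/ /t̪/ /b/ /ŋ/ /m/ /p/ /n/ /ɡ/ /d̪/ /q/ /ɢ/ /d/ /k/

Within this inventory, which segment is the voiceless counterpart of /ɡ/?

/k/

/ɡ/ is a voiced velar stop.
The voiceless counterpart is a voiceless velar stop — in this inventory, /k/.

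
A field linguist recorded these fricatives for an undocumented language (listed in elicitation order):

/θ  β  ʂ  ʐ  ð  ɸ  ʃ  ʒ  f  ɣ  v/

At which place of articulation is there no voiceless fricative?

place of articulation  voiceless  voiced  
bilabial          ɸ         β       
labiodental       f         v       
dental            θ         ð       
postalveolar      ʃ         ʒ       
retroflex         ʂ         ʐ       
velar             —         ɣ       
Every place of articulation has a voiceless member except velar, where /x/ would be expected.

velar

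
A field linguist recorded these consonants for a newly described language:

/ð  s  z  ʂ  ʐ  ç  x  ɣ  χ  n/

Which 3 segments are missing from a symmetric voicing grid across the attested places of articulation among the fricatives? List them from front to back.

/θ/, /ʝ/, /ʁ/

place of articulation  voiceless  voiced  
dental            —         ð       
alveolar          s         z       
retroflex         ʂ         ʐ       
palatal           ç         —       
velar             x         ɣ       
uvular            χ         —       
Gaps, from front to back: dental lacks voiceless (/θ/); palatal lacks voiced (/ʝ/); uvular lacks voiced (/ʁ/).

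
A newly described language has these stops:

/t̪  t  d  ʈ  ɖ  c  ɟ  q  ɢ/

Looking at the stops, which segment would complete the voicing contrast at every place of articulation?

dental: voiceless /t̪/, voiced —.
alveolar: voiceless /t/, voiced /d/.
retroflex: voiceless /ʈ/, voiced /ɖ/.
palatal: voiceless /c/, voiced /ɟ/.
uvular: voiceless /q/, voiced /ɢ/.
The dental row has no voiced member, so the gap is the voiced dental stop /d̪/.

/d̪/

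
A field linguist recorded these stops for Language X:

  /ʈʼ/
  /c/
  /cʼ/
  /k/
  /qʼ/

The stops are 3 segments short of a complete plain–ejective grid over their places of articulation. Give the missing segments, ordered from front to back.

place of articulation  plain     ejective
retroflex         —         ʈʼ      
palatal           c         cʼ      
velar             k         —       
uvular            —         qʼ      
Gaps, from front to back: retroflex lacks plain (/ʈ/); velar lacks ejective (/kʼ/); uvular lacks plain (/q/).

/ʈ/, /kʼ/, /q/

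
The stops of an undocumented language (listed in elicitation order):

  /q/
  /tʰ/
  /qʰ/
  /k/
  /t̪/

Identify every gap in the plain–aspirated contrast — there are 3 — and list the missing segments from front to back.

Plain: /t̪/ (dental), /k/ (velar), /q/ (uvular).
Aspirated: /tʰ/ (alveolar), /qʰ/ (uvular).
Gaps, from front to back: dental lacks aspirated (/t̪ʰ/); alveolar lacks plain (/t/); velar lacks aspirated (/kʰ/).

/t̪ʰ/, /t/, /kʰ/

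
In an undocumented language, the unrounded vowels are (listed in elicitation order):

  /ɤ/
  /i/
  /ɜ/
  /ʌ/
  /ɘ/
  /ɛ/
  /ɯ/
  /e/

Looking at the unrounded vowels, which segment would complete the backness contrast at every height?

Front: /i/ (high), /e/ (high-mid), /ɛ/ (low-mid).
Central: /ɘ/ (high-mid), /ɜ/ (low-mid).
Back: /ɯ/ (high), /ɤ/ (high-mid), /ʌ/ (low-mid).
The high row has no central member, so the gap is the high central unrounded vowel /ɨ/.

/ɨ/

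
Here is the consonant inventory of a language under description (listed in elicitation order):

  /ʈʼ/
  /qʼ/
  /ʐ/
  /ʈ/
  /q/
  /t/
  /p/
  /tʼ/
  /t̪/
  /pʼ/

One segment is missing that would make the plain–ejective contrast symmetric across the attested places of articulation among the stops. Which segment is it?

/t̪ʼ/

Plain: /p/ (bilabial), /t̪/ (dental), /t/ (alveolar), /ʈ/ (retroflex), /q/ (uvular).
Ejective: /pʼ/ (bilabial), /tʼ/ (alveolar), /ʈʼ/ (retroflex), /qʼ/ (uvular).
The dental row has no ejective member, so the gap is the ejective dental stop /t̪ʼ/.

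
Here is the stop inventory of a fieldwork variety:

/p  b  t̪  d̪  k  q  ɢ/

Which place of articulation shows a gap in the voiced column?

bilabial: voiceless /p/, voiced /b/.
dental: voiceless /t̪/, voiced /d̪/.
velar: voiceless /k/, voiced —.
uvular: voiceless /q/, voiced /ɢ/.
Every place of articulation has a voiced member except velar, where /ɡ/ would be expected.

velar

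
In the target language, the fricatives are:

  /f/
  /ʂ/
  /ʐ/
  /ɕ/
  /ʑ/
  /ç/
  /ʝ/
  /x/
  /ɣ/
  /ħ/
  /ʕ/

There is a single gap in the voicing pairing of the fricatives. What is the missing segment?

Voiceless: /f/ (labiodental), /ʂ/ (retroflex), /ɕ/ (alveolo-palatal), /ç/ (palatal), /x/ (velar), /ħ/ (pharyngeal).
Voiced: /ʐ/ (retroflex), /ʑ/ (alveolo-palatal), /ʝ/ (palatal), /ɣ/ (velar), /ʕ/ (pharyngeal).
The labiodental row has no voiced member, so the gap is the voiced labiodental fricative /v/.

/v/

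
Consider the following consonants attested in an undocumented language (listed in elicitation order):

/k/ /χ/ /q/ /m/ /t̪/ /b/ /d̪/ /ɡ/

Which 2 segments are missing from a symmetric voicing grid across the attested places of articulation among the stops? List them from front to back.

/p/, /ɢ/

bilabial: voiceless —, voiced /b/.
dental: voiceless /t̪/, voiced /d̪/.
velar: voiceless /k/, voiced /ɡ/.
uvular: voiceless /q/, voiced —.
Gaps, from front to back: bilabial lacks voiceless (/p/); uvular lacks voiced (/ɢ/).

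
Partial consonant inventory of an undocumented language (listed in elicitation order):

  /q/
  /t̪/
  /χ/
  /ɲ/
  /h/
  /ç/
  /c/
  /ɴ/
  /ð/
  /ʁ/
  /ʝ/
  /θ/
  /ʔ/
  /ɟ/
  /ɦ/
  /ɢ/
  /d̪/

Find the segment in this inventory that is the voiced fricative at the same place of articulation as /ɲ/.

/ʝ/

/ɲ/ is a palatal nasal.
The voiced fricative at the same place is a voiced palatal fricative — in this inventory, /ʝ/.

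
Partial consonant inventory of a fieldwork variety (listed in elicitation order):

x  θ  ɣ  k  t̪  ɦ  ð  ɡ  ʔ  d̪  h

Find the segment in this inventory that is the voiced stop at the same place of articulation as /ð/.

/d̪/

/ð/ is a voiced dental fricative.
The voiced stop at the same place is a voiced dental stop — in this inventory, /d̪/.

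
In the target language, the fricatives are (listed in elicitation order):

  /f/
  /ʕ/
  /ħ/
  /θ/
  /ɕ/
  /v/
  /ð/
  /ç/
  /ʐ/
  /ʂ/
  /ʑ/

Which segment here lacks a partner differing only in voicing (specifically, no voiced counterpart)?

Labiodental: /f/ ~ /v/
Dental: /θ/ ~ /ð/
Retroflex: /ʂ/ ~ /ʐ/
Alveolo-palatal: /ɕ/ ~ /ʑ/
Pharyngeal: /ħ/ ~ /ʕ/
Palatal: only /ç/ (voiceless); no voiced partner.
So /ç/ is the unpaired segment.

/ç/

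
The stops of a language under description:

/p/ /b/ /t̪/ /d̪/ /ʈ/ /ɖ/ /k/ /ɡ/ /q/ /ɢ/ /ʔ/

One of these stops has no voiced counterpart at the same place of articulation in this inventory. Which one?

Bilabial: /p/ ~ /b/
Dental: /t̪/ ~ /d̪/
Retroflex: /ʈ/ ~ /ɖ/
Velar: /k/ ~ /ɡ/
Uvular: /q/ ~ /ɢ/
Glottal: only /ʔ/ (voiceless); no voiced partner.
So /ʔ/ is the unpaired segment.

/ʔ/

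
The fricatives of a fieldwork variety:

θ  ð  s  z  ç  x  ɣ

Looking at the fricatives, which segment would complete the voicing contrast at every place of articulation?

/ʝ/

dental: voiceless /θ/, voiced /ð/.
alveolar: voiceless /s/, voiced /z/.
palatal: voiceless /ç/, voiced —.
velar: voiceless /x/, voiced /ɣ/.
The palatal row has no voiced member, so the gap is the voiced palatal fricative /ʝ/.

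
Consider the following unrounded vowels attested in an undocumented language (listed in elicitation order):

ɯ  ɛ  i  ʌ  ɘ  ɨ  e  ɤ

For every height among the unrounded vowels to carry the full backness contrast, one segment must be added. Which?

height            front     central   back    
high              i         ɨ         ɯ       
high-mid          e         ɘ         ɤ       
low-mid           ɛ         —         ʌ       
The low-mid row has no central member, so the gap is the low-mid central unrounded vowel /ɜ/.

/ɜ/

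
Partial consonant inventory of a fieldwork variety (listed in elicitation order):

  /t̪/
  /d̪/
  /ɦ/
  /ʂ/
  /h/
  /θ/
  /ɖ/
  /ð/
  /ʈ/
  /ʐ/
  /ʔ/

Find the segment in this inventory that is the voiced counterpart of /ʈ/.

/ʈ/ is a voiceless retroflex stop.
The voiced counterpart is a voiced retroflex stop — in this inventory, /ɖ/.

/ɖ/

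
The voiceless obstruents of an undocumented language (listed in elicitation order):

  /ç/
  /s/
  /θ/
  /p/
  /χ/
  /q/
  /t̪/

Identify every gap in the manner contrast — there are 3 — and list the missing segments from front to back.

bilabial: stop /p/, fricative —.
dental: stop /t̪/, fricative /θ/.
alveolar: stop —, fricative /s/.
palatal: stop —, fricative /ç/.
uvular: stop /q/, fricative /χ/.
Gaps, from front to back: bilabial lacks fricative (/ɸ/); alveolar lacks stop (/t/); palatal lacks stop (/c/).

/ɸ/, /t/, /c/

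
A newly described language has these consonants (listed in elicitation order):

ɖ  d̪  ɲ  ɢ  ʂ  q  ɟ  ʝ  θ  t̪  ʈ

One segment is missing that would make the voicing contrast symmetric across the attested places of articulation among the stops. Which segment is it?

place of articulation  voiceless  voiced  
dental            t̪        d̪      
retroflex         ʈ         ɖ       
palatal           —         ɟ       
uvular            q         ɢ       
The palatal row has no voiceless member, so the gap is the voiceless palatal stop /c/.

/c/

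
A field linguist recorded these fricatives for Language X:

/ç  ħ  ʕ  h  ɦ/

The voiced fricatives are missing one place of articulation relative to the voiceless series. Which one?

palatal

Voiceless: /ç/ (palatal), /ħ/ (pharyngeal), /h/ (glottal).
Voiced: /ʕ/ (pharyngeal), /ɦ/ (glottal).
Every place of articulation has a voiced member except palatal, where /ʝ/ would be expected.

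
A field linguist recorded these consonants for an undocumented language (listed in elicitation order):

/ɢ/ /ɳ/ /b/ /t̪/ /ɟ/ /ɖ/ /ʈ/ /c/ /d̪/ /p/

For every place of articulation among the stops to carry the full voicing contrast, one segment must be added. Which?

place of articulation  voiceless  voiced  
bilabial          p         b       
dental            t̪        d̪      
retroflex         ʈ         ɖ       
palatal           c         ɟ       
uvular            —         ɢ       
The uvular row has no voiceless member, so the gap is the voiceless uvular stop /q/.

/q/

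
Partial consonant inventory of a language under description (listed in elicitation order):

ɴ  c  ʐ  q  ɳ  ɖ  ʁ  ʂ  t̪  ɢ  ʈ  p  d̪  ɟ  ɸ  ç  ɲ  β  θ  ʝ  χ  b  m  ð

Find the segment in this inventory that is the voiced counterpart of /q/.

/q/ is a voiceless uvular stop.
The voiced counterpart is a voiced uvular stop — in this inventory, /ɢ/.

/ɢ/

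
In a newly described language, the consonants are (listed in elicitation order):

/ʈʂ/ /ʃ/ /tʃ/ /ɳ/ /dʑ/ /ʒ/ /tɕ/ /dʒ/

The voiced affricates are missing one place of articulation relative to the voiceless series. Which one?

retroflex

postalveolar: voiceless /tʃ/, voiced /dʒ/.
retroflex: voiceless /ʈʂ/, voiced —.
alveolo-palatal: voiceless /tɕ/, voiced /dʑ/.
Every place of articulation has a voiced member except retroflex, where /ɖʐ/ would be expected.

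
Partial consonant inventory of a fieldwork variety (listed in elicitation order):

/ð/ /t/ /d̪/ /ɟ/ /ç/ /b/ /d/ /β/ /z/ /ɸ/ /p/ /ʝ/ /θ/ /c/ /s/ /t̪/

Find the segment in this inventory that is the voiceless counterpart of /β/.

/ɸ/

/β/ is a voiced bilabial fricative.
The voiceless counterpart is a voiceless bilabial fricative — in this inventory, /ɸ/.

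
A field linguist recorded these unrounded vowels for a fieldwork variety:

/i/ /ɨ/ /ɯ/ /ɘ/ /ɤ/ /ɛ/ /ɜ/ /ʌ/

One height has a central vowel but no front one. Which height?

height            front     central   back    
high              i         ɨ         ɯ       
high-mid          —         ɘ         ɤ       
low-mid           ɛ         ɜ         ʌ       
Every height has a front member except high-mid, where /e/ would be expected.

high-mid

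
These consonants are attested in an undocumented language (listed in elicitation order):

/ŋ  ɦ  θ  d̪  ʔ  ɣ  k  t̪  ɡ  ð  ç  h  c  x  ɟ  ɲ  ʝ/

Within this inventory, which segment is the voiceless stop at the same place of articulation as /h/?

/ʔ/

/h/ is a voiceless glottal fricative.
The voiceless stop at the same place is a voiceless glottal stop — in this inventory, /ʔ/.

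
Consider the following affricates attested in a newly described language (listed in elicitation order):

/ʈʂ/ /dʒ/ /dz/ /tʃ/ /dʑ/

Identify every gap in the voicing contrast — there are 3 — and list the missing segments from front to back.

/ts/, /ɖʐ/, /tɕ/

place of articulation  voiceless  voiced  
alveolar          —         dz      
postalveolar      tʃ        dʒ      
retroflex         ʈʂ        —       
alveolo-palatal   —         dʑ      
Gaps, from front to back: alveolar lacks voiceless (/ts/); retroflex lacks voiced (/ɖʐ/); alveolo-palatal lacks voiceless (/tɕ/).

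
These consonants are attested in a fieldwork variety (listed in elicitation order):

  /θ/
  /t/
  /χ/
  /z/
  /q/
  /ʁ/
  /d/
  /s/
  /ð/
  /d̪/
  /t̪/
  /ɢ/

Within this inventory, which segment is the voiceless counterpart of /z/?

/s/

/z/ is a voiced alveolar fricative.
The voiceless counterpart is a voiceless alveolar fricative — in this inventory, /s/.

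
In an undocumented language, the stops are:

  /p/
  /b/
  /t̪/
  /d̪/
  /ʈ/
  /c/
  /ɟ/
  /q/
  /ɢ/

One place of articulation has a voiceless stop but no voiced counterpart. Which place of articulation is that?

retroflex

bilabial: voiceless /p/, voiced /b/.
dental: voiceless /t̪/, voiced /d̪/.
retroflex: voiceless /ʈ/, voiced —.
palatal: voiceless /c/, voiced /ɟ/.
uvular: voiceless /q/, voiced /ɢ/.
Every place of articulation has a voiced member except retroflex, where /ɖ/ would be expected.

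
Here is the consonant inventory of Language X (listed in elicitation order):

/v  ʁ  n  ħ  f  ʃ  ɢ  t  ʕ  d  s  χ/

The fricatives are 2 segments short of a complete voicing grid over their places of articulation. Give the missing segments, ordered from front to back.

Voiceless: /f/ (labiodental), /s/ (alveolar), /ʃ/ (postalveolar), /χ/ (uvular), /ħ/ (pharyngeal).
Voiced: /v/ (labiodental), /ʁ/ (uvular), /ʕ/ (pharyngeal).
Gaps, from front to back: alveolar lacks voiced (/z/); postalveolar lacks voiced (/ʒ/).

/z/, /ʒ/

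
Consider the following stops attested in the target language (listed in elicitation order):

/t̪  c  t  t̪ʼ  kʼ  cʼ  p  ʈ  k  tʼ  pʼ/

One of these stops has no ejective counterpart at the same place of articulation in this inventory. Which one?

Bilabial: /p/ ~ /pʼ/
Dental: /t̪/ ~ /t̪ʼ/
Alveolar: /t/ ~ /tʼ/
Palatal: /c/ ~ /cʼ/
Velar: /k/ ~ /kʼ/
Retroflex: only /ʈ/ (plain); no ejective partner.
So /ʈ/ is the unpaired segment.

/ʈ/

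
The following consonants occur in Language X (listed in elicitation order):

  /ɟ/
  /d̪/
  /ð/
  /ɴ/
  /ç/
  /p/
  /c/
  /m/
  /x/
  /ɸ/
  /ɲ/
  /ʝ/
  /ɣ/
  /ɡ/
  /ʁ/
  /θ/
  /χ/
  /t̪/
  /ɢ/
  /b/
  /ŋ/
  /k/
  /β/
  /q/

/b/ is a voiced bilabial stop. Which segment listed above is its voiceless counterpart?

The voiceless counterpart is a voiceless bilabial stop — in this inventory, /p/.

/p/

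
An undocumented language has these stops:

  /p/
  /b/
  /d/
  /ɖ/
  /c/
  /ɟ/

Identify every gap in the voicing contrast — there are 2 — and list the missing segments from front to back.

/t/, /ʈ/

Voiceless: /p/ (bilabial), /c/ (palatal).
Voiced: /b/ (bilabial), /d/ (alveolar), /ɖ/ (retroflex), /ɟ/ (palatal).
Gaps, from front to back: alveolar lacks voiceless (/t/); retroflex lacks voiceless (/ʈ/).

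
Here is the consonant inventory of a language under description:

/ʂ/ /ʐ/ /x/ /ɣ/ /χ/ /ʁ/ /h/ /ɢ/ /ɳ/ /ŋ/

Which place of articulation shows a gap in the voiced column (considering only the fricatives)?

retroflex: voiceless /ʂ/, voiced /ʐ/.
velar: voiceless /x/, voiced /ɣ/.
uvular: voiceless /χ/, voiced /ʁ/.
glottal: voiceless /h/, voiced —.
Every place of articulation has a voiced member except glottal, where /ɦ/ would be expected.

glottal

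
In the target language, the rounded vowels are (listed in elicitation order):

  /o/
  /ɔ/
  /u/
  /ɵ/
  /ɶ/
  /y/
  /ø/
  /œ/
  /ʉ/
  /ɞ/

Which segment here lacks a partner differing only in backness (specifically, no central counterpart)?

High: /y/ ~ /ʉ/ ~ /u/
High-mid: /ø/ ~ /ɵ/ ~ /o/
Low-mid: /œ/ ~ /ɞ/ ~ /ɔ/
Low: only /ɶ/ (front); no central partner.
So /ɶ/ is the unpaired segment.

/ɶ/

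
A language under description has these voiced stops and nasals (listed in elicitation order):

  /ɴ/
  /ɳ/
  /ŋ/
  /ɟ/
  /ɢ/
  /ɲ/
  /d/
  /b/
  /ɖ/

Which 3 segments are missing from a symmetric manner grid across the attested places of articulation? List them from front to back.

bilabial: oral stop /b/, nasal —.
alveolar: oral stop /d/, nasal —.
retroflex: oral stop /ɖ/, nasal /ɳ/.
palatal: oral stop /ɟ/, nasal /ɲ/.
velar: oral stop —, nasal /ŋ/.
uvular: oral stop /ɢ/, nasal /ɴ/.
Gaps, from front to back: bilabial lacks nasal (/m/); alveolar lacks nasal (/n/); velar lacks oral stop (/ɡ/).

/m/, /n/, /ɡ/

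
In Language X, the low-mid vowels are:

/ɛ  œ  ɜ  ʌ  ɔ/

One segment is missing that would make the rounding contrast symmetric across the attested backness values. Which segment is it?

/ɞ/

Unrounded: /ɛ/ (front), /ɜ/ (central), /ʌ/ (back).
Rounded: /œ/ (front), /ɔ/ (back).
The central row has no rounded member, so the gap is the central rounded vowel /ɞ/.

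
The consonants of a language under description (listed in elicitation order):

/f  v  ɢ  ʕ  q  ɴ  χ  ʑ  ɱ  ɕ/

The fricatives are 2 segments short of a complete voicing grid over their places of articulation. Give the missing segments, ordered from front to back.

Voiceless: /f/ (labiodental), /ɕ/ (alveolo-palatal), /χ/ (uvular).
Voiced: /v/ (labiodental), /ʑ/ (alveolo-palatal), /ʕ/ (pharyngeal).
Gaps, from front to back: uvular lacks voiced (/ʁ/); pharyngeal lacks voiceless (/ħ/).

/ʁ/, /ħ/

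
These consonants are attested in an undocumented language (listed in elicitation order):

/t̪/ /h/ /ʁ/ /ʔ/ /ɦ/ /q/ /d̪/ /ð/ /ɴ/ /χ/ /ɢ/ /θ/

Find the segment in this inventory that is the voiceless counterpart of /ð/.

/ð/ is a voiced dental fricative.
The voiceless counterpart is a voiceless dental fricative — in this inventory, /θ/.

/θ/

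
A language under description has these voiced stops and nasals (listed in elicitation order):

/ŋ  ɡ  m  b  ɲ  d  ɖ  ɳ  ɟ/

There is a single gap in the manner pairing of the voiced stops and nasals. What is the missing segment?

/n/

place of articulation  oral stop  nasal   
bilabial          b         m       
alveolar          d         —       
retroflex         ɖ         ɳ       
palatal           ɟ         ɲ       
velar             ɡ         ŋ       
The alveolar row has no nasal member, so the gap is the alveolar nasal /n/.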